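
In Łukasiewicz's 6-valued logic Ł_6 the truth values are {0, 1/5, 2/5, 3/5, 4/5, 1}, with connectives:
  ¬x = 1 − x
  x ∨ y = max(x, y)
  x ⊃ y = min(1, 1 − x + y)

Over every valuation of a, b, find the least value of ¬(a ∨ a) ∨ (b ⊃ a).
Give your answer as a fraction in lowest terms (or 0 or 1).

Take a = 2/5, b = 4/5:
a ∨ a = 2/5 ∨ 2/5 = 2/5
¬(a ∨ a) = ¬2/5 = 3/5
b ⊃ a = 4/5 ⊃ 2/5 = 3/5
¬(a ∨ a) ∨ (b ⊃ a) = 3/5 ∨ 3/5 = 3/5
No assignment yields a value below 3/5, so this is the minimum.

3/5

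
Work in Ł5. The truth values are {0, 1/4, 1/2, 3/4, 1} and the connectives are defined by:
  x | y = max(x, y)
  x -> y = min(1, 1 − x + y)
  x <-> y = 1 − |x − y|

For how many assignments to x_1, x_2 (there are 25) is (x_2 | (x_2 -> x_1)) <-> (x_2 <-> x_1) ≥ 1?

value 1: 9 assignments (counts)
value 3/4: 6 assignments
value 1/2: 5 assignments
value 1/4: 3 assignments
value 0: 2 assignments
So 9 of the 25 assignments meet the threshold.

9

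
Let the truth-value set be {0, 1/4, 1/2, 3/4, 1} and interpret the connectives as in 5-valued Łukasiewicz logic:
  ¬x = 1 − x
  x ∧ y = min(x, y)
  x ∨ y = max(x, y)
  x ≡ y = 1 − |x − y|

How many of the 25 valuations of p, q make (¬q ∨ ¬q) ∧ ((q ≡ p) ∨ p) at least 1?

value 1: 2 assignments (counts)
value 3/4: 7 assignments
value 1/2: 6 assignments
value 1/4: 5 assignments
value 0: 5 assignments
So 2 of the 25 assignments meet the threshold.

2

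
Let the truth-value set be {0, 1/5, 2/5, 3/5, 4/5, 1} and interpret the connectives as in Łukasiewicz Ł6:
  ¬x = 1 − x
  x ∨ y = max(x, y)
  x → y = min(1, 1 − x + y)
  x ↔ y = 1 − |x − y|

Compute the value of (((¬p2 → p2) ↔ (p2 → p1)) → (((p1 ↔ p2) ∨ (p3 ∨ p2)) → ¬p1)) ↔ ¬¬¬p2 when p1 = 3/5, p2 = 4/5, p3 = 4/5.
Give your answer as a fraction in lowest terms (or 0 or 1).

2/5

¬p2 = ¬4/5 = 1/5
¬p2 → p2 = 1/5 → 4/5 = 1
p2 → p1 = 4/5 → 3/5 = 4/5
(¬p2 → p2) ↔ (p2 → p1) = 1 ↔ 4/5 = 4/5
p1 ↔ p2 = 3/5 ↔ 4/5 = 4/5
p3 ∨ p2 = 4/5 ∨ 4/5 = 4/5
(p1 ↔ p2) ∨ (p3 ∨ p2) = 4/5 ∨ 4/5 = 4/5
¬p1 = ¬3/5 = 2/5
((p1 ↔ p2) ∨ (p3 ∨ p2)) → ¬p1 = 4/5 → 2/5 = 3/5
((¬p2 → p2) ↔ (p2 → p1)) → (((p1 ↔ p2) ∨ (p3 ∨ p2)) → ¬p1) = 4/5 → 3/5 = 4/5
¬p2 = ¬4/5 = 1/5
¬¬p2 = ¬1/5 = 4/5
¬¬¬p2 = ¬4/5 = 1/5
(((¬p2 → p2) ↔ (p2 → p1)) → (((p1 ↔ p2) ∨ (p3 ∨ p2)) → ¬p1)) ↔ ¬¬¬p2 = 4/5 ↔ 1/5 = 2/5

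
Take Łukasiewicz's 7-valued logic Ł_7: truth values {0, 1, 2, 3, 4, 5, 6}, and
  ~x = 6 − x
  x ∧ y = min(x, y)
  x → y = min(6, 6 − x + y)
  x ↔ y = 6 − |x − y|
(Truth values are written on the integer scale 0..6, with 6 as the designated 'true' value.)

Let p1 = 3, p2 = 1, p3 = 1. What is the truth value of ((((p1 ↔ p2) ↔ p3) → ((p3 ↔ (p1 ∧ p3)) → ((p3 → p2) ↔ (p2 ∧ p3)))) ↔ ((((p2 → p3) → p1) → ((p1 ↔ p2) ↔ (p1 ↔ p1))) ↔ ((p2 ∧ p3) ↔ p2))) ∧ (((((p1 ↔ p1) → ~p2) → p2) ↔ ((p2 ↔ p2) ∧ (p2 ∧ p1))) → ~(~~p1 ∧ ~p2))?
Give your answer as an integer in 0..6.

4

p1 ↔ p2 = 3 ↔ 1 = 4
(p1 ↔ p2) ↔ p3 = 4 ↔ 1 = 3
p1 ∧ p3 = 3 ∧ 1 = 1
p3 ↔ (p1 ∧ p3) = 1 ↔ 1 = 6
p3 → p2 = 1 → 1 = 6
p2 ∧ p3 = 1 ∧ 1 = 1
(p3 → p2) ↔ (p2 ∧ p3) = 6 ↔ 1 = 1
(p3 ↔ (p1 ∧ p3)) → ((p3 → p2) ↔ (p2 ∧ p3)) = 6 → 1 = 1
((p1 ↔ p2) ↔ p3) → ((p3 ↔ (p1 ∧ p3)) → ((p3 → p2) ↔ (p2 ∧ p3))) = 3 → 1 = 4
p2 → p3 = 1 → 1 = 6
(p2 → p3) → p1 = 6 → 3 = 3
p1 ↔ p2 = 3 ↔ 1 = 4
p1 ↔ p1 = 3 ↔ 3 = 6
(p1 ↔ p2) ↔ (p1 ↔ p1) = 4 ↔ 6 = 4
((p2 → p3) → p1) → ((p1 ↔ p2) ↔ (p1 ↔ p1)) = 3 → 4 = 6
p2 ∧ p3 = 1 ∧ 1 = 1
(p2 ∧ p3) ↔ p2 = 1 ↔ 1 = 6
(((p2 → p3) → p1) → ((p1 ↔ p2) ↔ (p1 ↔ p1))) ↔ ((p2 ∧ p3) ↔ p2) = 6 ↔ 6 = 6
(((p1 ↔ p2) ↔ p3) → ((p3 ↔ (p1 ∧ p3)) → ((p3 → p2) ↔ (p2 ∧ p3)))) ↔ ((((p2 → p3) → p1) → ((p1 ↔ p2) ↔ (p1 ↔ p1))) ↔ ((p2 ∧ p3) ↔ p2)) = 4 ↔ 6 = 4
p1 ↔ p1 = 3 ↔ 3 = 6
~p2 = ~1 = 5
(p1 ↔ p1) → ~p2 = 6 → 5 = 5
((p1 ↔ p1) → ~p2) → p2 = 5 → 1 = 2
p2 ↔ p2 = 1 ↔ 1 = 6
p2 ∧ p1 = 1 ∧ 3 = 1
(p2 ↔ p2) ∧ (p2 ∧ p1) = 6 ∧ 1 = 1
(((p1 ↔ p1) → ~p2) → p2) ↔ ((p2 ↔ p2) ∧ (p2 ∧ p1)) = 2 ↔ 1 = 5
~p1 = ~3 = 3
~~p1 = ~3 = 3
~p2 = ~1 = 5
~~p1 ∧ ~p2 = 3 ∧ 5 = 3
~(~~p1 ∧ ~p2) = ~3 = 3
((((p1 ↔ p1) → ~p2) → p2) ↔ ((p2 ↔ p2) ∧ (p2 ∧ p1))) → ~(~~p1 ∧ ~p2) = 5 → 3 = 4
((((p1 ↔ p2) ↔ p3) → ((p3 ↔ (p1 ∧ p3)) → ((p3 → p2) ↔ (p2 ∧ p3)))) ↔ ((((p2 → p3) → p1) → ((p1 ↔ p2) ↔ (p1 ↔ p1))) ↔ ((p2 ∧ p3) ↔ p2))) ∧ (((((p1 ↔ p1) → ~p2) → p2) ↔ ((p2 ↔ p2) ∧ (p2 ∧ p1))) → ~(~~p1 ∧ ~p2)) = 4 ∧ 4 = 4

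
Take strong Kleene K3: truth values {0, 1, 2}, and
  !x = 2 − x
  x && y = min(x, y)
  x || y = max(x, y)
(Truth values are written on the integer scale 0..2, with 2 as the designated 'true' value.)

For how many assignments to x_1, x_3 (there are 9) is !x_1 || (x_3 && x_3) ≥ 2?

5

x_1 = 0, x_3 = 0 ↦ 2  ≥
x_1 = 0, x_3 = 1 ↦ 2  ≥
x_1 = 0, x_3 = 2 ↦ 2  ≥
x_1 = 1, x_3 = 0 ↦ 1  <
x_1 = 1, x_3 = 1 ↦ 1  <
x_1 = 1, x_3 = 2 ↦ 2  ≥
x_1 = 2, x_3 = 0 ↦ 0  <
x_1 = 2, x_3 = 1 ↦ 1  <
x_1 = 2, x_3 = 2 ↦ 2  ≥
So 5 of the 9 assignments meet the threshold.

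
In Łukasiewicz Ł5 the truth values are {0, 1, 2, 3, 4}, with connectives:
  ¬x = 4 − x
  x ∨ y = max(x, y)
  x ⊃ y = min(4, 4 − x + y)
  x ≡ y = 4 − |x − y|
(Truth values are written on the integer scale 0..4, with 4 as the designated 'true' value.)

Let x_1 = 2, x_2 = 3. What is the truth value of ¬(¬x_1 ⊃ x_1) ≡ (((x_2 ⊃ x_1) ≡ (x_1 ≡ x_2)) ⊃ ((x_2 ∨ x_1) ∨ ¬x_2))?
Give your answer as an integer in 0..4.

¬x_1 = ¬2 = 2
¬x_1 ⊃ x_1 = 2 ⊃ 2 = 4
¬(¬x_1 ⊃ x_1) = ¬4 = 0
x_2 ⊃ x_1 = 3 ⊃ 2 = 3
x_1 ≡ x_2 = 2 ≡ 3 = 3
(x_2 ⊃ x_1) ≡ (x_1 ≡ x_2) = 3 ≡ 3 = 4
x_2 ∨ x_1 = 3 ∨ 2 = 3
¬x_2 = ¬3 = 1
(x_2 ∨ x_1) ∨ ¬x_2 = 3 ∨ 1 = 3
((x_2 ⊃ x_1) ≡ (x_1 ≡ x_2)) ⊃ ((x_2 ∨ x_1) ∨ ¬x_2) = 4 ⊃ 3 = 3
¬(¬x_1 ⊃ x_1) ≡ (((x_2 ⊃ x_1) ≡ (x_1 ≡ x_2)) ⊃ ((x_2 ∨ x_1) ∨ ¬x_2)) = 0 ≡ 3 = 1

1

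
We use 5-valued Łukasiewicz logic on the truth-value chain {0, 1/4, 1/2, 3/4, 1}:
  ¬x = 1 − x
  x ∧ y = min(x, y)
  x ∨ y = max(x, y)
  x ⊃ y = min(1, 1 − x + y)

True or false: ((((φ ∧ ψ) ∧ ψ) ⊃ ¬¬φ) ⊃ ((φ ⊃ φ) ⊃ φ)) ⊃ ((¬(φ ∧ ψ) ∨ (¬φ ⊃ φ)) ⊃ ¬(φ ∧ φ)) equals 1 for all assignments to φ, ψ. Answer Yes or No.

No

Counterexample: take φ = 3/4, ψ = 0.
φ ∧ ψ = 3/4 ∧ 0 = 0
(φ ∧ ψ) ∧ ψ = 0 ∧ 0 = 0
¬φ = ¬3/4 = 1/4
¬¬φ = ¬1/4 = 3/4
((φ ∧ ψ) ∧ ψ) ⊃ ¬¬φ = 0 ⊃ 3/4 = 1
φ ⊃ φ = 3/4 ⊃ 3/4 = 1
(φ ⊃ φ) ⊃ φ = 1 ⊃ 3/4 = 3/4
(((φ ∧ ψ) ∧ ψ) ⊃ ¬¬φ) ⊃ ((φ ⊃ φ) ⊃ φ) = 1 ⊃ 3/4 = 3/4
φ ∧ ψ = 3/4 ∧ 0 = 0
¬(φ ∧ ψ) = ¬0 = 1
¬φ = ¬3/4 = 1/4
¬φ ⊃ φ = 1/4 ⊃ 3/4 = 1
¬(φ ∧ ψ) ∨ (¬φ ⊃ φ) = 1 ∨ 1 = 1
φ ∧ φ = 3/4 ∧ 3/4 = 3/4
¬(φ ∧ φ) = ¬3/4 = 1/4
(¬(φ ∧ ψ) ∨ (¬φ ⊃ φ)) ⊃ ¬(φ ∧ φ) = 1 ⊃ 1/4 = 1/4
((((φ ∧ ψ) ∧ ψ) ⊃ ¬¬φ) ⊃ ((φ ⊃ φ) ⊃ φ)) ⊃ ((¬(φ ∧ ψ) ∨ (¬φ ⊃ φ)) ⊃ ¬(φ ∧ φ)) = 3/4 ⊃ 1/4 = 1/2
This gives 1/2 ≠ 1.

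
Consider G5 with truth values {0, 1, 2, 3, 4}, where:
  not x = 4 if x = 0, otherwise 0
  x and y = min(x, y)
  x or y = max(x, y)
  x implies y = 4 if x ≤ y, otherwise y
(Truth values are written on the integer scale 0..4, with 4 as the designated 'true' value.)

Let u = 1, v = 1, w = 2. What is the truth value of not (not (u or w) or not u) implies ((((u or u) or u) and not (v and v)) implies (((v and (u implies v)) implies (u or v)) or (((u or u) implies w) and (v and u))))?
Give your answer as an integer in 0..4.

4

u or w = 1 or 2 = 2
not (u or w) = not 2 = 0
not u = not 1 = 0
not (u or w) or not u = 0 or 0 = 0
not (not (u or w) or not u) = not 0 = 4
u or u = 1 or 1 = 1
(u or u) or u = 1 or 1 = 1
v and v = 1 and 1 = 1
not (v and v) = not 1 = 0
((u or u) or u) and not (v and v) = 1 and 0 = 0
u implies v = 1 implies 1 = 4
v and (u implies v) = 1 and 4 = 1
u or v = 1 or 1 = 1
(v and (u implies v)) implies (u or v) = 1 implies 1 = 4
u or u = 1 or 1 = 1
(u or u) implies w = 1 implies 2 = 4
v and u = 1 and 1 = 1
((u or u) implies w) and (v and u) = 4 and 1 = 1
((v and (u implies v)) implies (u or v)) or (((u or u) implies w) and (v and u)) = 4 or 1 = 4
(((u or u) or u) and not (v and v)) implies (((v and (u implies v)) implies (u or v)) or (((u or u) implies w) and (v and u))) = 0 implies 4 = 4
not (not (u or w) or not u) implies ((((u or u) or u) and not (v and v)) implies (((v and (u implies v)) implies (u or v)) or (((u or u) implies w) and (v and u)))) = 4 implies 4 = 4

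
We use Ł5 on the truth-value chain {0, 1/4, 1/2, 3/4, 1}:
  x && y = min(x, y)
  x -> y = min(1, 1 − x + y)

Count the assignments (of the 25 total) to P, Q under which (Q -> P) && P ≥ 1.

value 1: 5 assignments (counts)
value 3/4: 5 assignments
value 1/2: 5 assignments
value 1/4: 5 assignments
value 0: 5 assignments
So 5 of the 25 assignments meet the threshold.

5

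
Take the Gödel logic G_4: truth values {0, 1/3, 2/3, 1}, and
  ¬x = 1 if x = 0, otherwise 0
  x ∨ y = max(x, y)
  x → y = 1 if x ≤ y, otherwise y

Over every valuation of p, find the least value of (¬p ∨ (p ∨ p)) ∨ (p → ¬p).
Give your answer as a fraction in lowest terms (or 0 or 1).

1/3

Take p = 1/3:
¬p = ¬1/3 = 0
p ∨ p = 1/3 ∨ 1/3 = 1/3
¬p ∨ (p ∨ p) = 0 ∨ 1/3 = 1/3
¬p = ¬1/3 = 0
p → ¬p = 1/3 → 0 = 0
(¬p ∨ (p ∨ p)) ∨ (p → ¬p) = 1/3 ∨ 0 = 1/3
No assignment yields a value below 1/3, so this is the minimum.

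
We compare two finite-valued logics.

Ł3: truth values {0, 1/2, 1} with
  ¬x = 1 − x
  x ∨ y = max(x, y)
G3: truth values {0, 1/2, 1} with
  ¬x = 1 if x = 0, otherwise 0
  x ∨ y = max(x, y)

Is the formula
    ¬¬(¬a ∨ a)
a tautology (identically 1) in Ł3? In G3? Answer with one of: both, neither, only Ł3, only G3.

only G3

In Ł3: at a = 1/2 the value is 1/2 — not a tautology.
In G3: every assignment gives 1 — tautology.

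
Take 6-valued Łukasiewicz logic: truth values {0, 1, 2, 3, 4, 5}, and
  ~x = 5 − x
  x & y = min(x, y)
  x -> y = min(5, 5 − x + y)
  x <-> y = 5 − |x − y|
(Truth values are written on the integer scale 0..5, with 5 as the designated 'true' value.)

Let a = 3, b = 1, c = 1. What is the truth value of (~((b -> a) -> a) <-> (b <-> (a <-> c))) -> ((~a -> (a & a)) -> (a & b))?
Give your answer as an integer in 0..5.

2

b -> a = 1 -> 3 = 5
(b -> a) -> a = 5 -> 3 = 3
~((b -> a) -> a) = ~3 = 2
a <-> c = 3 <-> 1 = 3
b <-> (a <-> c) = 1 <-> 3 = 3
~((b -> a) -> a) <-> (b <-> (a <-> c)) = 2 <-> 3 = 4
~a = ~3 = 2
a & a = 3 & 3 = 3
~a -> (a & a) = 2 -> 3 = 5
a & b = 3 & 1 = 1
(~a -> (a & a)) -> (a & b) = 5 -> 1 = 1
(~((b -> a) -> a) <-> (b <-> (a <-> c))) -> ((~a -> (a & a)) -> (a & b)) = 4 -> 1 = 2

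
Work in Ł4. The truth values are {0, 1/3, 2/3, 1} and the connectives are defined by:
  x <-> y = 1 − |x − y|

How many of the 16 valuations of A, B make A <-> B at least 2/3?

A = 0, B = 0 ↦ 1  ≥
A = 0, B = 1/3 ↦ 2/3  ≥
A = 0, B = 2/3 ↦ 1/3  <
A = 0, B = 1 ↦ 0  <
A = 1/3, B = 0 ↦ 2/3  ≥
A = 1/3, B = 1/3 ↦ 1  ≥
A = 1/3, B = 2/3 ↦ 2/3  ≥
A = 1/3, B = 1 ↦ 1/3  <
A = 2/3, B = 0 ↦ 1/3  <
A = 2/3, B = 1/3 ↦ 2/3  ≥
A = 2/3, B = 2/3 ↦ 1  ≥
A = 2/3, B = 1 ↦ 2/3  ≥
A = 1, B = 0 ↦ 0  <
A = 1, B = 1/3 ↦ 1/3  <
A = 1, B = 2/3 ↦ 2/3  ≥
A = 1, B = 1 ↦ 1  ≥
So 10 of the 16 assignments meet the threshold.

10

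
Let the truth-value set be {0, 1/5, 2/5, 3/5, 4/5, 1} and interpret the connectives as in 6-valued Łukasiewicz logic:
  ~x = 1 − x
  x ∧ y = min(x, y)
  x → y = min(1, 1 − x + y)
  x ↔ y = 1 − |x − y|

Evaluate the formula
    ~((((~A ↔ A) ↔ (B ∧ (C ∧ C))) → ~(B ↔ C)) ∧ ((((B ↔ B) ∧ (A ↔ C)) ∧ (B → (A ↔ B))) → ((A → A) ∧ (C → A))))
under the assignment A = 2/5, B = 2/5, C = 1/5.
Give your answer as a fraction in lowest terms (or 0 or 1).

~A = ~2/5 = 3/5
~A ↔ A = 3/5 ↔ 2/5 = 4/5
C ∧ C = 1/5 ∧ 1/5 = 1/5
B ∧ (C ∧ C) = 2/5 ∧ 1/5 = 1/5
(~A ↔ A) ↔ (B ∧ (C ∧ C)) = 4/5 ↔ 1/5 = 2/5
B ↔ C = 2/5 ↔ 1/5 = 4/5
~(B ↔ C) = ~4/5 = 1/5
((~A ↔ A) ↔ (B ∧ (C ∧ C))) → ~(B ↔ C) = 2/5 → 1/5 = 4/5
B ↔ B = 2/5 ↔ 2/5 = 1
A ↔ C = 2/5 ↔ 1/5 = 4/5
(B ↔ B) ∧ (A ↔ C) = 1 ∧ 4/5 = 4/5
A ↔ B = 2/5 ↔ 2/5 = 1
B → (A ↔ B) = 2/5 → 1 = 1
((B ↔ B) ∧ (A ↔ C)) ∧ (B → (A ↔ B)) = 4/5 ∧ 1 = 4/5
A → A = 2/5 → 2/5 = 1
C → A = 1/5 → 2/5 = 1
(A → A) ∧ (C → A) = 1 ∧ 1 = 1
(((B ↔ B) ∧ (A ↔ C)) ∧ (B → (A ↔ B))) → ((A → A) ∧ (C → A)) = 4/5 → 1 = 1
(((~A ↔ A) ↔ (B ∧ (C ∧ C))) → ~(B ↔ C)) ∧ ((((B ↔ B) ∧ (A ↔ C)) ∧ (B → (A ↔ B))) → ((A → A) ∧ (C → A))) = 4/5 ∧ 1 = 4/5
~((((~A ↔ A) ↔ (B ∧ (C ∧ C))) → ~(B ↔ C)) ∧ ((((B ↔ B) ∧ (A ↔ C)) ∧ (B → (A ↔ B))) → ((A → A) ∧ (C → A)))) = ~4/5 = 1/5

1/5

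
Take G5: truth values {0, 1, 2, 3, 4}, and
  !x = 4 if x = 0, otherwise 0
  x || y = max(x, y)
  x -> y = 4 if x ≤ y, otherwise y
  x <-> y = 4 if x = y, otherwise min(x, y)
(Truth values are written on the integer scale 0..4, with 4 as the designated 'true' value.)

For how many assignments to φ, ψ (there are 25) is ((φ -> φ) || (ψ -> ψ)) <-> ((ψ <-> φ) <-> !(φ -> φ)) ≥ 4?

value 4: 8 assignments (counts)
value 0: 17 assignments
So 8 of the 25 assignments meet the threshold.

8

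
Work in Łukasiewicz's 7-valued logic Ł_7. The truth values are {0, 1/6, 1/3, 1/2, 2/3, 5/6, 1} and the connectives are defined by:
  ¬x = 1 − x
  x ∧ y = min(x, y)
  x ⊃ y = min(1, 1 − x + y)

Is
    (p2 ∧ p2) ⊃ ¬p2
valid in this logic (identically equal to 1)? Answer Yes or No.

Counterexample: take p2 = 2/3.
p2 ∧ p2 = 2/3 ∧ 2/3 = 2/3
¬p2 = ¬2/3 = 1/3
(p2 ∧ p2) ⊃ ¬p2 = 2/3 ⊃ 1/3 = 2/3
This gives 2/3 ≠ 1.

No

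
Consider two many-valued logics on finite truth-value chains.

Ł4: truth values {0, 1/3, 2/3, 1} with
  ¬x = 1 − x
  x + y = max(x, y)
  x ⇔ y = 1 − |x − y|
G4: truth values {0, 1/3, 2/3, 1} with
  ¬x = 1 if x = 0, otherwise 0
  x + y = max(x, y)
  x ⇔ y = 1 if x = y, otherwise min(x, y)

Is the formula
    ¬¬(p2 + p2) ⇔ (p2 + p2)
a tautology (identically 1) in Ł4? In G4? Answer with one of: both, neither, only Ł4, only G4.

In Ł4: every assignment gives 1 — tautology.
In G4: at p2 = 1/3 the value is 1/3 — not a tautology.

only Ł4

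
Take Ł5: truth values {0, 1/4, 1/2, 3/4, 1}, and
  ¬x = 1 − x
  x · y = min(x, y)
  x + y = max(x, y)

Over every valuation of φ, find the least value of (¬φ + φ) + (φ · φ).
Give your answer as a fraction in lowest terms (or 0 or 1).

1/2

Take φ = 1/2:
¬φ = ¬1/2 = 1/2
¬φ + φ = 1/2 + 1/2 = 1/2
φ · φ = 1/2 · 1/2 = 1/2
(¬φ + φ) + (φ · φ) = 1/2 + 1/2 = 1/2
No assignment yields a value below 1/2, so this is the minimum.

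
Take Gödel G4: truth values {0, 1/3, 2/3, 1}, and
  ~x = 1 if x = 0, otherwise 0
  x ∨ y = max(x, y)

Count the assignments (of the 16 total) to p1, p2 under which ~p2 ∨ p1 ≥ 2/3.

10

p1 = 0, p2 = 0 ↦ 1  ≥
p1 = 0, p2 = 1/3 ↦ 0  <
p1 = 0, p2 = 2/3 ↦ 0  <
p1 = 0, p2 = 1 ↦ 0  <
p1 = 1/3, p2 = 0 ↦ 1  ≥
p1 = 1/3, p2 = 1/3 ↦ 1/3  <
p1 = 1/3, p2 = 2/3 ↦ 1/3  <
p1 = 1/3, p2 = 1 ↦ 1/3  <
p1 = 2/3, p2 = 0 ↦ 1  ≥
p1 = 2/3, p2 = 1/3 ↦ 2/3  ≥
p1 = 2/3, p2 = 2/3 ↦ 2/3  ≥
p1 = 2/3, p2 = 1 ↦ 2/3  ≥
p1 = 1, p2 = 0 ↦ 1  ≥
p1 = 1, p2 = 1/3 ↦ 1  ≥
p1 = 1, p2 = 2/3 ↦ 1  ≥
p1 = 1, p2 = 1 ↦ 1  ≥
So 10 of the 16 assignments meet the threshold.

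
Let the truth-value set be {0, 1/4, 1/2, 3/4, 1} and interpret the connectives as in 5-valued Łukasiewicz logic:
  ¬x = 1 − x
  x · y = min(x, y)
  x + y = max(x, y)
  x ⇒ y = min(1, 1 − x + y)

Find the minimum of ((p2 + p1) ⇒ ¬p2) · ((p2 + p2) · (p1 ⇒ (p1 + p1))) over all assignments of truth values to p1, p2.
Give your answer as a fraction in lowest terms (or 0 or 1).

Take p1 = 0, p2 = 0:
p2 + p1 = 0 + 0 = 0
¬p2 = ¬0 = 1
(p2 + p1) ⇒ ¬p2 = 0 ⇒ 1 = 1
p2 + p2 = 0 + 0 = 0
p1 + p1 = 0 + 0 = 0
p1 ⇒ (p1 + p1) = 0 ⇒ 0 = 1
(p2 + p2) · (p1 ⇒ (p1 + p1)) = 0 · 1 = 0
((p2 + p1) ⇒ ¬p2) · ((p2 + p2) · (p1 ⇒ (p1 + p1))) = 1 · 0 = 0
No assignment yields a value below 0, so this is the minimum.

0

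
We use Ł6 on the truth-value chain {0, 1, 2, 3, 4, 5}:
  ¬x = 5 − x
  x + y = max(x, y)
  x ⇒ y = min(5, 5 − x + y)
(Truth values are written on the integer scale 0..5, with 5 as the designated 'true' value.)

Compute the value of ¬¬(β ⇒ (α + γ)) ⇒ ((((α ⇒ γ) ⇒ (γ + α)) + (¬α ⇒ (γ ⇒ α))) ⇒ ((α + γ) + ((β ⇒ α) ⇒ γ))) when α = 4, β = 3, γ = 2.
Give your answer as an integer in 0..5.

α + γ = 4 + 2 = 4
β ⇒ (α + γ) = 3 ⇒ 4 = 5
¬(β ⇒ (α + γ)) = ¬5 = 0
¬¬(β ⇒ (α + γ)) = ¬0 = 5
α ⇒ γ = 4 ⇒ 2 = 3
γ + α = 2 + 4 = 4
(α ⇒ γ) ⇒ (γ + α) = 3 ⇒ 4 = 5
¬α = ¬4 = 1
γ ⇒ α = 2 ⇒ 4 = 5
¬α ⇒ (γ ⇒ α) = 1 ⇒ 5 = 5
((α ⇒ γ) ⇒ (γ + α)) + (¬α ⇒ (γ ⇒ α)) = 5 + 5 = 5
α + γ = 4 + 2 = 4
β ⇒ α = 3 ⇒ 4 = 5
(β ⇒ α) ⇒ γ = 5 ⇒ 2 = 2
(α + γ) + ((β ⇒ α) ⇒ γ) = 4 + 2 = 4
(((α ⇒ γ) ⇒ (γ + α)) + (¬α ⇒ (γ ⇒ α))) ⇒ ((α + γ) + ((β ⇒ α) ⇒ γ)) = 5 ⇒ 4 = 4
¬¬(β ⇒ (α + γ)) ⇒ ((((α ⇒ γ) ⇒ (γ + α)) + (¬α ⇒ (γ ⇒ α))) ⇒ ((α + γ) + ((β ⇒ α) ⇒ γ))) = 5 ⇒ 4 = 4

4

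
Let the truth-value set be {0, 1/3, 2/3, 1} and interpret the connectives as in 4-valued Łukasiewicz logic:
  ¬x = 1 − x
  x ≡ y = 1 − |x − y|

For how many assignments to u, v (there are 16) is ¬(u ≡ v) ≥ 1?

u = 0, v = 0 ↦ 0  <
u = 0, v = 1/3 ↦ 1/3  <
u = 0, v = 2/3 ↦ 2/3  <
u = 0, v = 1 ↦ 1  ≥
u = 1/3, v = 0 ↦ 1/3  <
u = 1/3, v = 1/3 ↦ 0  <
u = 1/3, v = 2/3 ↦ 1/3  <
u = 1/3, v = 1 ↦ 2/3  <
u = 2/3, v = 0 ↦ 2/3  <
u = 2/3, v = 1/3 ↦ 1/3  <
u = 2/3, v = 2/3 ↦ 0  <
u = 2/3, v = 1 ↦ 1/3  <
u = 1, v = 0 ↦ 1  ≥
u = 1, v = 1/3 ↦ 2/3  <
u = 1, v = 2/3 ↦ 1/3  <
u = 1, v = 1 ↦ 0  <
So 2 of the 16 assignments meet the threshold.

2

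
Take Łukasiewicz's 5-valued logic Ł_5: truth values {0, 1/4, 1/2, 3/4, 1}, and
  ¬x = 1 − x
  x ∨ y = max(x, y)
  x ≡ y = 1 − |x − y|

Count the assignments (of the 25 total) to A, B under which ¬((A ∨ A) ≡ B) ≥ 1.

value 1: 2 assignments (counts)
value 3/4: 4 assignments
value 1/2: 6 assignments
value 1/4: 8 assignments
value 0: 5 assignments
So 2 of the 25 assignments meet the threshold.

2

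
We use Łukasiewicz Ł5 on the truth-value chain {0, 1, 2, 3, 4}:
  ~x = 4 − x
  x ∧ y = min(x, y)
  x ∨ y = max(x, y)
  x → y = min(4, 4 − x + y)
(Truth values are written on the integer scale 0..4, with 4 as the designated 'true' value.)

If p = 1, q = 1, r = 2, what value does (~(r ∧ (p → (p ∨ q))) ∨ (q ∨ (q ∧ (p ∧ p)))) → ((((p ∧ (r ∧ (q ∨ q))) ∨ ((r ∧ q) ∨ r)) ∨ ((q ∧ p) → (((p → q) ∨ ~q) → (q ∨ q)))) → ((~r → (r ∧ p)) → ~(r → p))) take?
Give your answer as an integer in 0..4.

4

p ∨ q = 1 ∨ 1 = 1
p → (p ∨ q) = 1 → 1 = 4
r ∧ (p → (p ∨ q)) = 2 ∧ 4 = 2
~(r ∧ (p → (p ∨ q))) = ~2 = 2
p ∧ p = 1 ∧ 1 = 1
q ∧ (p ∧ p) = 1 ∧ 1 = 1
q ∨ (q ∧ (p ∧ p)) = 1 ∨ 1 = 1
~(r ∧ (p → (p ∨ q))) ∨ (q ∨ (q ∧ (p ∧ p))) = 2 ∨ 1 = 2
q ∨ q = 1 ∨ 1 = 1
r ∧ (q ∨ q) = 2 ∧ 1 = 1
p ∧ (r ∧ (q ∨ q)) = 1 ∧ 1 = 1
r ∧ q = 2 ∧ 1 = 1
(r ∧ q) ∨ r = 1 ∨ 2 = 2
(p ∧ (r ∧ (q ∨ q))) ∨ ((r ∧ q) ∨ r) = 1 ∨ 2 = 2
q ∧ p = 1 ∧ 1 = 1
p → q = 1 → 1 = 4
~q = ~1 = 3
(p → q) ∨ ~q = 4 ∨ 3 = 4
q ∨ q = 1 ∨ 1 = 1
((p → q) ∨ ~q) → (q ∨ q) = 4 → 1 = 1
(q ∧ p) → (((p → q) ∨ ~q) → (q ∨ q)) = 1 → 1 = 4
((p ∧ (r ∧ (q ∨ q))) ∨ ((r ∧ q) ∨ r)) ∨ ((q ∧ p) → (((p → q) ∨ ~q) → (q ∨ q))) = 2 ∨ 4 = 4
~r = ~2 = 2
r ∧ p = 2 ∧ 1 = 1
~r → (r ∧ p) = 2 → 1 = 3
r → p = 2 → 1 = 3
~(r → p) = ~3 = 1
(~r → (r ∧ p)) → ~(r → p) = 3 → 1 = 2
(((p ∧ (r ∧ (q ∨ q))) ∨ ((r ∧ q) ∨ r)) ∨ ((q ∧ p) → (((p → q) ∨ ~q) → (q ∨ q)))) → ((~r → (r ∧ p)) → ~(r → p)) = 4 → 2 = 2
(~(r ∧ (p → (p ∨ q))) ∨ (q ∨ (q ∧ (p ∧ p)))) → ((((p ∧ (r ∧ (q ∨ q))) ∨ ((r ∧ q) ∨ r)) ∨ ((q ∧ p) → (((p → q) ∨ ~q) → (q ∨ q)))) → ((~r → (r ∧ p)) → ~(r → p))) = 2 → 2 = 4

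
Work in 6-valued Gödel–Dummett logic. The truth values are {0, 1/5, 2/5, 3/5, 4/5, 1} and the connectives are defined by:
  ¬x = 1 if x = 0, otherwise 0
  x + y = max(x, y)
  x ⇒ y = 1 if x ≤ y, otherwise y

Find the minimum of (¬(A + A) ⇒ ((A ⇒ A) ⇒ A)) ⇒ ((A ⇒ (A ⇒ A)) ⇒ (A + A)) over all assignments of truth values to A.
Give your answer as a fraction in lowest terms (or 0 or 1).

Take A = 1/5:
A + A = 1/5 + 1/5 = 1/5
¬(A + A) = ¬1/5 = 0
A ⇒ A = 1/5 ⇒ 1/5 = 1
(A ⇒ A) ⇒ A = 1 ⇒ 1/5 = 1/5
¬(A + A) ⇒ ((A ⇒ A) ⇒ A) = 0 ⇒ 1/5 = 1
A ⇒ A = 1/5 ⇒ 1/5 = 1
A ⇒ (A ⇒ A) = 1/5 ⇒ 1 = 1
A + A = 1/5 + 1/5 = 1/5
(A ⇒ (A ⇒ A)) ⇒ (A + A) = 1 ⇒ 1/5 = 1/5
(¬(A + A) ⇒ ((A ⇒ A) ⇒ A)) ⇒ ((A ⇒ (A ⇒ A)) ⇒ (A + A)) = 1 ⇒ 1/5 = 1/5
No assignment yields a value below 1/5, so this is the minimum.

1/5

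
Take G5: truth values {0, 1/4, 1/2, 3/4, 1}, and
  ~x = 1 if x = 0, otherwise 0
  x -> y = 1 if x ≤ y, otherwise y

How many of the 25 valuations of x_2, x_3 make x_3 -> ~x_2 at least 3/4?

value 1: 9 assignments (counts)
value 0: 16 assignments
So 9 of the 25 assignments meet the threshold.

9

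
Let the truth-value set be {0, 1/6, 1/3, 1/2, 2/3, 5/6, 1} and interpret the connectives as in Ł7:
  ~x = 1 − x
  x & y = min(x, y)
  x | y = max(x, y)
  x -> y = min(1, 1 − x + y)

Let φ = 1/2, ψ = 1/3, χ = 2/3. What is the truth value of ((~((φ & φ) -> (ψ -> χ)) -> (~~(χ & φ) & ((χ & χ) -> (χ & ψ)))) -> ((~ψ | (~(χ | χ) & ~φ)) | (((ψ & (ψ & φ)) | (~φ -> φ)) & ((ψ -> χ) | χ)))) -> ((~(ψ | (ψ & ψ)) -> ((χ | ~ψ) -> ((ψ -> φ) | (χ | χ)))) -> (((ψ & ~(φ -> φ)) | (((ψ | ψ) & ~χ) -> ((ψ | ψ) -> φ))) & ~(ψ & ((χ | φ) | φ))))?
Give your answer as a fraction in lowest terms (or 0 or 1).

2/3

φ & φ = 1/2 & 1/2 = 1/2
ψ -> χ = 1/3 -> 2/3 = 1
(φ & φ) -> (ψ -> χ) = 1/2 -> 1 = 1
~((φ & φ) -> (ψ -> χ)) = ~1 = 0
χ & φ = 2/3 & 1/2 = 1/2
~(χ & φ) = ~1/2 = 1/2
~~(χ & φ) = ~1/2 = 1/2
χ & χ = 2/3 & 2/3 = 2/3
χ & ψ = 2/3 & 1/3 = 1/3
(χ & χ) -> (χ & ψ) = 2/3 -> 1/3 = 2/3
~~(χ & φ) & ((χ & χ) -> (χ & ψ)) = 1/2 & 2/3 = 1/2
~((φ & φ) -> (ψ -> χ)) -> (~~(χ & φ) & ((χ & χ) -> (χ & ψ))) = 0 -> 1/2 = 1
~ψ = ~1/3 = 2/3
χ | χ = 2/3 | 2/3 = 2/3
~(χ | χ) = ~2/3 = 1/3
~φ = ~1/2 = 1/2
~(χ | χ) & ~φ = 1/3 & 1/2 = 1/3
~ψ | (~(χ | χ) & ~φ) = 2/3 | 1/3 = 2/3
ψ & φ = 1/3 & 1/2 = 1/3
ψ & (ψ & φ) = 1/3 & 1/3 = 1/3
~φ = ~1/2 = 1/2
~φ -> φ = 1/2 -> 1/2 = 1
(ψ & (ψ & φ)) | (~φ -> φ) = 1/3 | 1 = 1
ψ -> χ = 1/3 -> 2/3 = 1
(ψ -> χ) | χ = 1 | 2/3 = 1
((ψ & (ψ & φ)) | (~φ -> φ)) & ((ψ -> χ) | χ) = 1 & 1 = 1
(~ψ | (~(χ | χ) & ~φ)) | (((ψ & (ψ & φ)) | (~φ -> φ)) & ((ψ -> χ) | χ)) = 2/3 | 1 = 1
(~((φ & φ) -> (ψ -> χ)) -> (~~(χ & φ) & ((χ & χ) -> (χ & ψ)))) -> ((~ψ | (~(χ | χ) & ~φ)) | (((ψ & (ψ & φ)) | (~φ -> φ)) & ((ψ -> χ) | χ))) = 1 -> 1 = 1
ψ & ψ = 1/3 & 1/3 = 1/3
ψ | (ψ & ψ) = 1/3 | 1/3 = 1/3
~(ψ | (ψ & ψ)) = ~1/3 = 2/3
~ψ = ~1/3 = 2/3
χ | ~ψ = 2/3 | 2/3 = 2/3
ψ -> φ = 1/3 -> 1/2 = 1
χ | χ = 2/3 | 2/3 = 2/3
(ψ -> φ) | (χ | χ) = 1 | 2/3 = 1
(χ | ~ψ) -> ((ψ -> φ) | (χ | χ)) = 2/3 -> 1 = 1
~(ψ | (ψ & ψ)) -> ((χ | ~ψ) -> ((ψ -> φ) | (χ | χ))) = 2/3 -> 1 = 1
φ -> φ = 1/2 -> 1/2 = 1
~(φ -> φ) = ~1 = 0
ψ & ~(φ -> φ) = 1/3 & 0 = 0
ψ | ψ = 1/3 | 1/3 = 1/3
~χ = ~2/3 = 1/3
(ψ | ψ) & ~χ = 1/3 & 1/3 = 1/3
ψ | ψ = 1/3 | 1/3 = 1/3
(ψ | ψ) -> φ = 1/3 -> 1/2 = 1
((ψ | ψ) & ~χ) -> ((ψ | ψ) -> φ) = 1/3 -> 1 = 1
(ψ & ~(φ -> φ)) | (((ψ | ψ) & ~χ) -> ((ψ | ψ) -> φ)) = 0 | 1 = 1
χ | φ = 2/3 | 1/2 = 2/3
(χ | φ) | φ = 2/3 | 1/2 = 2/3
ψ & ((χ | φ) | φ) = 1/3 & 2/3 = 1/3
~(ψ & ((χ | φ) | φ)) = ~1/3 = 2/3
((ψ & ~(φ -> φ)) | (((ψ | ψ) & ~χ) -> ((ψ | ψ) -> φ))) & ~(ψ & ((χ | φ) | φ)) = 1 & 2/3 = 2/3
(~(ψ | (ψ & ψ)) -> ((χ | ~ψ) -> ((ψ -> φ) | (χ | χ)))) -> (((ψ & ~(φ -> φ)) | (((ψ | ψ) & ~χ) -> ((ψ | ψ) -> φ))) & ~(ψ & ((χ | φ) | φ))) = 1 -> 2/3 = 2/3
((~((φ & φ) -> (ψ -> χ)) -> (~~(χ & φ) & ((χ & χ) -> (χ & ψ)))) -> ((~ψ | (~(χ | χ) & ~φ)) | (((ψ & (ψ & φ)) | (~φ -> φ)) & ((ψ -> χ) | χ)))) -> ((~(ψ | (ψ & ψ)) -> ((χ | ~ψ) -> ((ψ -> φ) | (χ | χ)))) -> (((ψ & ~(φ -> φ)) | (((ψ | ψ) & ~χ) -> ((ψ | ψ) -> φ))) & ~(ψ & ((χ | φ) | φ)))) = 1 -> 2/3 = 2/3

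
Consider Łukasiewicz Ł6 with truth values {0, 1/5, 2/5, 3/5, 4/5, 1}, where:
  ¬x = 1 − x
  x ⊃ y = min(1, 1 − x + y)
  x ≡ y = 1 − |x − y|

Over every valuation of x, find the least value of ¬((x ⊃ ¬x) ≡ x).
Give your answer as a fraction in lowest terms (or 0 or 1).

Take x = 3/5:
¬x = ¬3/5 = 2/5
x ⊃ ¬x = 3/5 ⊃ 2/5 = 4/5
(x ⊃ ¬x) ≡ x = 4/5 ≡ 3/5 = 4/5
¬((x ⊃ ¬x) ≡ x) = ¬4/5 = 1/5
No assignment yields a value below 1/5, so this is the minimum.

1/5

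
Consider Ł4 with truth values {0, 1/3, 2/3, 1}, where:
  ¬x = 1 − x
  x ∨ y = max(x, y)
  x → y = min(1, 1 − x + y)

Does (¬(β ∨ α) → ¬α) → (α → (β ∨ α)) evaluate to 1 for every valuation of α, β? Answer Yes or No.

Yes

α = 0, β = 0 ↦ 1
α = 0, β = 1/3 ↦ 1
α = 0, β = 2/3 ↦ 1
α = 0, β = 1 ↦ 1
α = 1/3, β = 0 ↦ 1
α = 1/3, β = 1/3 ↦ 1
α = 1/3, β = 2/3 ↦ 1
α = 1/3, β = 1 ↦ 1
α = 2/3, β = 0 ↦ 1
α = 2/3, β = 1/3 ↦ 1
α = 2/3, β = 2/3 ↦ 1
α = 2/3, β = 1 ↦ 1
α = 1, β = 0 ↦ 1
α = 1, β = 1/3 ↦ 1
α = 1, β = 2/3 ↦ 1
α = 1, β = 1 ↦ 1
Every assignment gives a value ≥ 1.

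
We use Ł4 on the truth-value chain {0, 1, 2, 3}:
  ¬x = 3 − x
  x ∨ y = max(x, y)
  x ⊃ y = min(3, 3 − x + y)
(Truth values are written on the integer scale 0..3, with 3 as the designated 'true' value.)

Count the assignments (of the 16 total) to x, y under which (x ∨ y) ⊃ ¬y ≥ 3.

7

x = 0, y = 0 ↦ 3  ≥
x = 0, y = 1 ↦ 3  ≥
x = 0, y = 2 ↦ 2  <
x = 0, y = 3 ↦ 0  <
x = 1, y = 0 ↦ 3  ≥
x = 1, y = 1 ↦ 3  ≥
x = 1, y = 2 ↦ 2  <
x = 1, y = 3 ↦ 0  <
x = 2, y = 0 ↦ 3  ≥
x = 2, y = 1 ↦ 3  ≥
x = 2, y = 2 ↦ 2  <
x = 2, y = 3 ↦ 0  <
x = 3, y = 0 ↦ 3  ≥
x = 3, y = 1 ↦ 2  <
x = 3, y = 2 ↦ 1  <
x = 3, y = 3 ↦ 0  <
So 7 of the 16 assignments meet the threshold.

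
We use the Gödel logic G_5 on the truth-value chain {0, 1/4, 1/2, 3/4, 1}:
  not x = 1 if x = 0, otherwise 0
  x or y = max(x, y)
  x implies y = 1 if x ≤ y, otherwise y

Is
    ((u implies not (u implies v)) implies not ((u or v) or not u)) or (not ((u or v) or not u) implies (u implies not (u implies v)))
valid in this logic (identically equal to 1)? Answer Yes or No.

At u = 0, v = 1/2, for instance:
u implies v = 0 implies 1/2 = 1
not (u implies v) = not 1 = 0
u implies not (u implies v) = 0 implies 0 = 1
u or v = 0 or 1/2 = 1/2
not u = not 0 = 1
(u or v) or not u = 1/2 or 1 = 1
not ((u or v) or not u) = not 1 = 0
(u implies not (u implies v)) implies not ((u or v) or not u) = 1 implies 0 = 0
not ((u or v) or not u) implies (u implies not (u implies v)) = 0 implies 1 = 1
((u implies not (u implies v)) implies not ((u or v) or not u)) or (not ((u or v) or not u) implies (u implies not (u implies v))) = 0 or 1 = 1
and checking the remaining 24 assignments likewise gives ≥ 1 in every case.

Yes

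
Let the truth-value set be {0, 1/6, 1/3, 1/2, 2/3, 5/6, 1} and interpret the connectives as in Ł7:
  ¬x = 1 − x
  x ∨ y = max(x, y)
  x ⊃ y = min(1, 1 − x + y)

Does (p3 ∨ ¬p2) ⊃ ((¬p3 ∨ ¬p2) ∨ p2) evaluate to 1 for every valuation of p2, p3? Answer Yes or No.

No

Counterexample: take p2 = 1/6, p3 = 1.
¬p2 = ¬1/6 = 5/6
p3 ∨ ¬p2 = 1 ∨ 5/6 = 1
¬p3 = ¬1 = 0
¬p2 = ¬1/6 = 5/6
¬p3 ∨ ¬p2 = 0 ∨ 5/6 = 5/6
(¬p3 ∨ ¬p2) ∨ p2 = 5/6 ∨ 1/6 = 5/6
(p3 ∨ ¬p2) ⊃ ((¬p3 ∨ ¬p2) ∨ p2) = 1 ⊃ 5/6 = 5/6
This gives 5/6 ≠ 1.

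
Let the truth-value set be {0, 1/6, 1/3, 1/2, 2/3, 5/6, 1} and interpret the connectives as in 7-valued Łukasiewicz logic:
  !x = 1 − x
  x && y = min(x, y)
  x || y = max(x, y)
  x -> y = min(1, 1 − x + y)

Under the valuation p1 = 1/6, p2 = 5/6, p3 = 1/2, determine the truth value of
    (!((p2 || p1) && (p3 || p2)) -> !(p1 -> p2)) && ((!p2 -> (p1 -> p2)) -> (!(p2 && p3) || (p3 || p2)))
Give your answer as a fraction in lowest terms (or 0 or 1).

5/6

p2 || p1 = 5/6 || 1/6 = 5/6
p3 || p2 = 1/2 || 5/6 = 5/6
(p2 || p1) && (p3 || p2) = 5/6 && 5/6 = 5/6
!((p2 || p1) && (p3 || p2)) = !5/6 = 1/6
p1 -> p2 = 1/6 -> 5/6 = 1
!(p1 -> p2) = !1 = 0
!((p2 || p1) && (p3 || p2)) -> !(p1 -> p2) = 1/6 -> 0 = 5/6
!p2 = !5/6 = 1/6
p1 -> p2 = 1/6 -> 5/6 = 1
!p2 -> (p1 -> p2) = 1/6 -> 1 = 1
p2 && p3 = 5/6 && 1/2 = 1/2
!(p2 && p3) = !1/2 = 1/2
p3 || p2 = 1/2 || 5/6 = 5/6
!(p2 && p3) || (p3 || p2) = 1/2 || 5/6 = 5/6
(!p2 -> (p1 -> p2)) -> (!(p2 && p3) || (p3 || p2)) = 1 -> 5/6 = 5/6
(!((p2 || p1) && (p3 || p2)) -> !(p1 -> p2)) && ((!p2 -> (p1 -> p2)) -> (!(p2 && p3) || (p3 || p2))) = 5/6 && 5/6 = 5/6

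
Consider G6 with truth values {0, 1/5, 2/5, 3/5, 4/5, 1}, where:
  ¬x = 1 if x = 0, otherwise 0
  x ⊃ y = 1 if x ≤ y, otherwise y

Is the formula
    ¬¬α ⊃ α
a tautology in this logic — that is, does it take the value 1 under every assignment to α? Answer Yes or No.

Counterexample: take α = 1/5.
¬α = ¬1/5 = 0
¬¬α = ¬0 = 1
¬¬α ⊃ α = 1 ⊃ 1/5 = 1/5
This gives 1/5 ≠ 1.

No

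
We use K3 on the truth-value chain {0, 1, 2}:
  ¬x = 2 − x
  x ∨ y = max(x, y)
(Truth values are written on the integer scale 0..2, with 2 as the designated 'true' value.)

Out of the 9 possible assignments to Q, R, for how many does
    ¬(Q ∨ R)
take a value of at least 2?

Q = 0, R = 0 ↦ 2  ≥
Q = 0, R = 1 ↦ 1  <
Q = 0, R = 2 ↦ 0  <
Q = 1, R = 0 ↦ 1  <
Q = 1, R = 1 ↦ 1  <
Q = 1, R = 2 ↦ 0  <
Q = 2, R = 0 ↦ 0  <
Q = 2, R = 1 ↦ 0  <
Q = 2, R = 2 ↦ 0  <
So 1 of the 9 assignments meets the threshold.

1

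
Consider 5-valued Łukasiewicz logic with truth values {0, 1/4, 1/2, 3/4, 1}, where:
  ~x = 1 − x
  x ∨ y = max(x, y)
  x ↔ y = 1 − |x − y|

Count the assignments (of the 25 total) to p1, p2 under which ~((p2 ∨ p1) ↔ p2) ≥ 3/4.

value 1: 1 assignment (counts)
value 3/4: 2 assignments (counts)
value 1/2: 3 assignments
value 1/4: 4 assignments
value 0: 15 assignments
So 3 of the 25 assignments meet the threshold.

3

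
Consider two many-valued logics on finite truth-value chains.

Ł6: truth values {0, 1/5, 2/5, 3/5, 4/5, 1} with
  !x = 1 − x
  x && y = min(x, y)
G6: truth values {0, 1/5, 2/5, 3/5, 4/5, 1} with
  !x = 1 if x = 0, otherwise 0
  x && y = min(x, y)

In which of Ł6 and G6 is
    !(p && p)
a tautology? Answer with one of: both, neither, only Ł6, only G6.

neither

In Ł6: at p = 1/5 the value is 4/5 — not a tautology.
In G6: at p = 1/5 the value is 0 — not a tautology.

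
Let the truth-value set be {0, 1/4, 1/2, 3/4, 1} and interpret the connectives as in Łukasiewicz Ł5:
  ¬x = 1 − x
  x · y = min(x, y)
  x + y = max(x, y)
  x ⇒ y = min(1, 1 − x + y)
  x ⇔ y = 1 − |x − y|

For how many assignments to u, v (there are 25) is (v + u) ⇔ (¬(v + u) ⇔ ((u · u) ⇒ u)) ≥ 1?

value 1: 5 assignments (counts)
value 1/2: 10 assignments
value 0: 10 assignments
So 5 of the 25 assignments meet the threshold.

5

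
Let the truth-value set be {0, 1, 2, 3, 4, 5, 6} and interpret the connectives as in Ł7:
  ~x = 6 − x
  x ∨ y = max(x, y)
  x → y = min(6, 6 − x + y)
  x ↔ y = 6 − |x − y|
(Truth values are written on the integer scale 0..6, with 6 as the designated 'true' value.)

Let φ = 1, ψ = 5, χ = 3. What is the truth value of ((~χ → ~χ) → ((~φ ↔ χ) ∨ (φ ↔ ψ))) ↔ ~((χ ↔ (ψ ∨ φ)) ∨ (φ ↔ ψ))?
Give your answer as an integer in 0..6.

~χ = ~3 = 3
~χ = ~3 = 3
~χ → ~χ = 3 → 3 = 6
~φ = ~1 = 5
~φ ↔ χ = 5 ↔ 3 = 4
φ ↔ ψ = 1 ↔ 5 = 2
(~φ ↔ χ) ∨ (φ ↔ ψ) = 4 ∨ 2 = 4
(~χ → ~χ) → ((~φ ↔ χ) ∨ (φ ↔ ψ)) = 6 → 4 = 4
ψ ∨ φ = 5 ∨ 1 = 5
χ ↔ (ψ ∨ φ) = 3 ↔ 5 = 4
φ ↔ ψ = 1 ↔ 5 = 2
(χ ↔ (ψ ∨ φ)) ∨ (φ ↔ ψ) = 4 ∨ 2 = 4
~((χ ↔ (ψ ∨ φ)) ∨ (φ ↔ ψ)) = ~4 = 2
((~χ → ~χ) → ((~φ ↔ χ) ∨ (φ ↔ ψ))) ↔ ~((χ ↔ (ψ ∨ φ)) ∨ (φ ↔ ψ)) = 4 ↔ 2 = 4

4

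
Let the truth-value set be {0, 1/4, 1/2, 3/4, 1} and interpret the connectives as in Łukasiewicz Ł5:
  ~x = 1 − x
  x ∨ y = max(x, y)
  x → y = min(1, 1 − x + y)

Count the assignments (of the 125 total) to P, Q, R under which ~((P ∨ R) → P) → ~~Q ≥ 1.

105

value 1: 105 assignments (counts)
value 3/4: 10 assignments
value 1/2: 6 assignments
value 1/4: 3 assignments
value 0: 1 assignment
So 105 of the 125 assignments meet the threshold.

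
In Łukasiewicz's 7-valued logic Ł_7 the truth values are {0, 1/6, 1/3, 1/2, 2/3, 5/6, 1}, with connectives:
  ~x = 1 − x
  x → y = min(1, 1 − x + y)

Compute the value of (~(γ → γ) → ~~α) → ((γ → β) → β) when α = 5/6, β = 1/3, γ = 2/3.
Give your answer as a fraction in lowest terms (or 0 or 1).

2/3

γ → γ = 2/3 → 2/3 = 1
~(γ → γ) = ~1 = 0
~α = ~5/6 = 1/6
~~α = ~1/6 = 5/6
~(γ → γ) → ~~α = 0 → 5/6 = 1
γ → β = 2/3 → 1/3 = 2/3
(γ → β) → β = 2/3 → 1/3 = 2/3
(~(γ → γ) → ~~α) → ((γ → β) → β) = 1 → 2/3 = 2/3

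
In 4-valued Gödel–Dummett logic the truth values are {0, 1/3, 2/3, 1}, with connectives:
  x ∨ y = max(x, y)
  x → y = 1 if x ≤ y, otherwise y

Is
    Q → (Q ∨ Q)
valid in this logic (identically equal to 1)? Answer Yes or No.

Yes

Q = 0 ↦ 1
Q = 1/3 ↦ 1
Q = 2/3 ↦ 1
Q = 1 ↦ 1
Every assignment gives a value ≥ 1.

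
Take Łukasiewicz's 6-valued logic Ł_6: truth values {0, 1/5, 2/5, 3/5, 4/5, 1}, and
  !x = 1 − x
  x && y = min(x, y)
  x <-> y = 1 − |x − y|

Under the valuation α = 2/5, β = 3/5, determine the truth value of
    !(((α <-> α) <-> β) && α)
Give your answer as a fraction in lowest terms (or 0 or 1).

3/5

α <-> α = 2/5 <-> 2/5 = 1
(α <-> α) <-> β = 1 <-> 3/5 = 3/5
((α <-> α) <-> β) && α = 3/5 && 2/5 = 2/5
!(((α <-> α) <-> β) && α) = !2/5 = 3/5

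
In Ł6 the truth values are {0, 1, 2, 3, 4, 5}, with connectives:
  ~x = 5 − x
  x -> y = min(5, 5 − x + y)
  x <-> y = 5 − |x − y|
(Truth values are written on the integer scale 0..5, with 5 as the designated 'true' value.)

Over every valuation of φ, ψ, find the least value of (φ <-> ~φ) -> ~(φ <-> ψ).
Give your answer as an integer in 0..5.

Take φ = 2, ψ = 2:
~φ = ~2 = 3
φ <-> ~φ = 2 <-> 3 = 4
φ <-> ψ = 2 <-> 2 = 5
~(φ <-> ψ) = ~5 = 0
(φ <-> ~φ) -> ~(φ <-> ψ) = 4 -> 0 = 1
No assignment yields a value below 1, so this is the minimum.

1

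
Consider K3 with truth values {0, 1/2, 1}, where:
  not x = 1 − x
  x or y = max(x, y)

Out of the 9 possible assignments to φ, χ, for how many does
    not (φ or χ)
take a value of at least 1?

φ = 0, χ = 0 ↦ 1  ≥
φ = 0, χ = 1/2 ↦ 1/2  <
φ = 0, χ = 1 ↦ 0  <
φ = 1/2, χ = 0 ↦ 1/2  <
φ = 1/2, χ = 1/2 ↦ 1/2  <
φ = 1/2, χ = 1 ↦ 0  <
φ = 1, χ = 0 ↦ 0  <
φ = 1, χ = 1/2 ↦ 0  <
φ = 1, χ = 1 ↦ 0  <
So 1 of the 9 assignments meets the threshold.

1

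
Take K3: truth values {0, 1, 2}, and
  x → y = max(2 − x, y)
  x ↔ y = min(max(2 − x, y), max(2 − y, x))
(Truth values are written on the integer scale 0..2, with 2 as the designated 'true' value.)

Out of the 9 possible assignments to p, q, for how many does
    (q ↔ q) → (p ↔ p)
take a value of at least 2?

6

p = 0, q = 0 ↦ 2  ≥
p = 0, q = 1 ↦ 2  ≥
p = 0, q = 2 ↦ 2  ≥
p = 1, q = 0 ↦ 1  <
p = 1, q = 1 ↦ 1  <
p = 1, q = 2 ↦ 1  <
p = 2, q = 0 ↦ 2  ≥
p = 2, q = 1 ↦ 2  ≥
p = 2, q = 2 ↦ 2  ≥
So 6 of the 9 assignments meet the threshold.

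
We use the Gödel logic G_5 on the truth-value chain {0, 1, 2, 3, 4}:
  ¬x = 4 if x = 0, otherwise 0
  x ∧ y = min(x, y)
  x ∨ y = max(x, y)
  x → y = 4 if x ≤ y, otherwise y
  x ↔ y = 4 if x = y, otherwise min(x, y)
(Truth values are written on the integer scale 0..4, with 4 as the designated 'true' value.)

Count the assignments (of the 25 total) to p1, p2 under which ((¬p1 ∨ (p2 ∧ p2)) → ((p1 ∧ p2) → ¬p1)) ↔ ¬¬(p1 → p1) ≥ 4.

9

value 4: 9 assignments (counts)
value 0: 16 assignments
So 9 of the 25 assignments meet the threshold.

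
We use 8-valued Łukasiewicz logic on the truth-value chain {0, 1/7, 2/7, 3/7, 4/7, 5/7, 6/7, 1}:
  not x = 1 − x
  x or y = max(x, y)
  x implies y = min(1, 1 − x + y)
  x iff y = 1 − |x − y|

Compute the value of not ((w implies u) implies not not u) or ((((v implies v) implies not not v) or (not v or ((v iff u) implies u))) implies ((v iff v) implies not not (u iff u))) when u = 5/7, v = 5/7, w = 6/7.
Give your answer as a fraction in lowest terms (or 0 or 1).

w implies u = 6/7 implies 5/7 = 6/7
not u = not 5/7 = 2/7
not not u = not 2/7 = 5/7
(w implies u) implies not not u = 6/7 implies 5/7 = 6/7
not ((w implies u) implies not not u) = not 6/7 = 1/7
v implies v = 5/7 implies 5/7 = 1
not v = not 5/7 = 2/7
not not v = not 2/7 = 5/7
(v implies v) implies not not v = 1 implies 5/7 = 5/7
not v = not 5/7 = 2/7
v iff u = 5/7 iff 5/7 = 1
(v iff u) implies u = 1 implies 5/7 = 5/7
not v or ((v iff u) implies u) = 2/7 or 5/7 = 5/7
((v implies v) implies not not v) or (not v or ((v iff u) implies u)) = 5/7 or 5/7 = 5/7
v iff v = 5/7 iff 5/7 = 1
u iff u = 5/7 iff 5/7 = 1
not (u iff u) = not 1 = 0
not not (u iff u) = not 0 = 1
(v iff v) implies not not (u iff u) = 1 implies 1 = 1
(((v implies v) implies not not v) or (not v or ((v iff u) implies u))) implies ((v iff v) implies not not (u iff u)) = 5/7 implies 1 = 1
not ((w implies u) implies not not u) or ((((v implies v) implies not not v) or (not v or ((v iff u) implies u))) implies ((v iff v) implies not not (u iff u))) = 1/7 or 1 = 1

1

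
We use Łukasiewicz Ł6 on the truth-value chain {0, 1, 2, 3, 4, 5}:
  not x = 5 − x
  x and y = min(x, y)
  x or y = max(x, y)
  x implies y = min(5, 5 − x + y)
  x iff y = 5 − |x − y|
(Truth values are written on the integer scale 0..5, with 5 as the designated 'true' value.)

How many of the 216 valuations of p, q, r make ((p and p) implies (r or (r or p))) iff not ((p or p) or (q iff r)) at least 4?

value 5: 2 assignments (counts)
value 4: 10 assignments (counts)
value 3: 24 assignments
value 2: 44 assignments
value 1: 70 assignments
value 0: 66 assignments
So 12 of the 216 assignments meet the threshold.

12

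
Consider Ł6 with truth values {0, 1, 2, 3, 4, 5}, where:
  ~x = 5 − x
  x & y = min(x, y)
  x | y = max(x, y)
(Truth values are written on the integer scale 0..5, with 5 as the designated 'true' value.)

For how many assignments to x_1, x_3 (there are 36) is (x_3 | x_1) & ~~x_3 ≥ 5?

6

value 5: 6 assignments (counts)
value 4: 6 assignments
value 3: 6 assignments
value 2: 6 assignments
value 1: 6 assignments
value 0: 6 assignments
So 6 of the 36 assignments meet the threshold.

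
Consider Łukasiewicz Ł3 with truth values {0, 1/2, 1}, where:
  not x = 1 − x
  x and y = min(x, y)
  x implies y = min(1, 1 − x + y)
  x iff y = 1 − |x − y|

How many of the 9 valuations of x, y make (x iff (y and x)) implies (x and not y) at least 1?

3

x = 0, y = 0 ↦ 0  <
x = 0, y = 1/2 ↦ 0  <
x = 0, y = 1 ↦ 0  <
x = 1/2, y = 0 ↦ 1  ≥
x = 1/2, y = 1/2 ↦ 1/2  <
x = 1/2, y = 1 ↦ 0  <
x = 1, y = 0 ↦ 1  ≥
x = 1, y = 1/2 ↦ 1  ≥
x = 1, y = 1 ↦ 0  <
So 3 of the 9 assignments meet the threshold.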